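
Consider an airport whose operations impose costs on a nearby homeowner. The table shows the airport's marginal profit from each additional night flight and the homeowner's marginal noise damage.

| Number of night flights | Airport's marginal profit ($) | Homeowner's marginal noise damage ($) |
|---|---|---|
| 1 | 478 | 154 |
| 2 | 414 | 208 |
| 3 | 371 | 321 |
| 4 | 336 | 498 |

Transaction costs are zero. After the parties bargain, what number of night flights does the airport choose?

Bargaining reaches the level where marginal profit last exceeds marginal noise damage.
That holds through level 3 (371 ≥ 321) but not at 4 (336 < 498).

3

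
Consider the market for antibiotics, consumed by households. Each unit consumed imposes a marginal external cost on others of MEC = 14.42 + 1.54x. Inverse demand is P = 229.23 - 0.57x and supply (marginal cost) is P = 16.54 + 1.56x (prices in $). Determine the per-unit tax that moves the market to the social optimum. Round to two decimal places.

Social marginal benefit = demand − MEC = 214.81 - 2.11x.
Set SMB = MC: 214.81 - 2.11x = 16.54 + 1.56x → x* = 54.0245.
The Pigouvian tax equals MEC at x*: 14.42 + 1.54×54.0245 = 97.6177.

tax = $97.62 per unit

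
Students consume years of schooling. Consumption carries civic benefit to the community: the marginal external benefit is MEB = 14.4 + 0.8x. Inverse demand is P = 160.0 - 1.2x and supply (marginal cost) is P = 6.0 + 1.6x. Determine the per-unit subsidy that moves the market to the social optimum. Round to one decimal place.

subsidy = 81.8 per unit

Social marginal benefit = demand + MEB = 174.4 - 0.4x.
Set SMB = MC: 174.4 - 0.4x = 6.0 + 1.6x → x* = 84.2000.
The Pigouvian subsidy equals MEB at x*: 14.4 + 0.8×84.2000 = 81.7600.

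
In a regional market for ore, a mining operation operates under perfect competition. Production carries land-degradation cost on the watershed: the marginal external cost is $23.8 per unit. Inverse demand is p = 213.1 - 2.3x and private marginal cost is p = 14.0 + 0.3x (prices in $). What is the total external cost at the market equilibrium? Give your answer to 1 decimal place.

Market equilibrium (private): 14.0 + 0.3x = 213.1 - 2.3x → x_m = 76.5769.
Total external cost = MEC × x_m = 23.8 × 76.5769 = 1822.5302.

$1822.5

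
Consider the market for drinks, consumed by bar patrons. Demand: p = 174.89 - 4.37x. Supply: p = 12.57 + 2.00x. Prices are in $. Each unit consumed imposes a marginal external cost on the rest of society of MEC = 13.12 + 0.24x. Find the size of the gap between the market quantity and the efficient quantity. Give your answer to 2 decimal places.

2.91 units

Market equilibrium (private): 12.57 + 2.00x = 174.89 - 4.37x → x_m = 25.4819.
Social marginal benefit = demand − MEC = 161.77 - 4.61x.
Set SMB = MC: 161.77 - 4.61x = 12.57 + 2.00x → x* = 22.5719.
Gap = |25.4819 − 22.5719| = 2.9100.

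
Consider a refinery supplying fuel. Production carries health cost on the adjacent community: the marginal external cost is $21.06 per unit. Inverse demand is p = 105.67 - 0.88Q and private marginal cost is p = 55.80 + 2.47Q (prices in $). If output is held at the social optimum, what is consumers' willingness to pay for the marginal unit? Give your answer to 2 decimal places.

P = $98.10

Social marginal cost = private MC + MEC = 76.86 + 2.47Q.
Set SMC = demand: 76.86 + 2.47Q = 105.67 - 0.88Q → Q* = 8.6000.
Consumer price on the demand curve at Q*: 105.67 − 0.88×8.6000 = 98.1020.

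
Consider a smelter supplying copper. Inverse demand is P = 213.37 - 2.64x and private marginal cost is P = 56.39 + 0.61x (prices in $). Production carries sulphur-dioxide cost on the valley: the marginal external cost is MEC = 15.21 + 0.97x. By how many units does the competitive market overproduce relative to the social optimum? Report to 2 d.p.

Market equilibrium (private): 56.39 + 0.61x = 213.37 - 2.64x → x_m = 48.3015.
Social marginal cost = private MC + MEC = 71.60 + 1.58x.
Set SMC = demand: 71.60 + 1.58x = 213.37 - 2.64x → x* = 33.5948.
Gap = |48.3015 − 33.5948| = 14.7067.

14.71 units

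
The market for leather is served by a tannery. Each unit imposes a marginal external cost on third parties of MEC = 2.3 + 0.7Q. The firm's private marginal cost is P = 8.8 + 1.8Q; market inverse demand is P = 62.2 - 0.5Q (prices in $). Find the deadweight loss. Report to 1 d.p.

DWL = $57.4

Market equilibrium (private): 8.8 + 1.8Q = 62.2 - 0.5Q → Q_m = 23.2174.
Social marginal cost = private MC + MEC = 11.1 + 2.5Q.
Set SMC = demand: 11.1 + 2.5Q = 62.2 - 0.5Q → Q* = 17.0333.
Between Q* and Q_m the wedge SMC − demand runs linearly from 0 to MEC(Q_m), so the loss is a triangle.
DWL = ½ × 6.1841 × 18.5522 = 57.3643.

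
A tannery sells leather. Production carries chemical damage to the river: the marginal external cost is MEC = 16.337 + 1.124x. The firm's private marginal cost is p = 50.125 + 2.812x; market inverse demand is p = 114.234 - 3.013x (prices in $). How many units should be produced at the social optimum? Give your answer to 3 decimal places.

Social marginal cost = private MC + MEC = 66.462 + 3.936x.
Set SMC = demand: 66.462 + 3.936x = 114.234 - 3.013x → x* = 6.8747.

x* = 6.875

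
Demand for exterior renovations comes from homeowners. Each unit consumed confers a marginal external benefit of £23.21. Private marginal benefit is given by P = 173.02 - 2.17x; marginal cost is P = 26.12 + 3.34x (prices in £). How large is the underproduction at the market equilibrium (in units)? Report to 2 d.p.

4.21 units

Market equilibrium (private): 26.12 + 3.34x = 173.02 - 2.17x → x_m = 26.6606.
Social marginal benefit = demand + MEB = 196.23 - 2.17x.
Set SMB = MC: 196.23 - 2.17x = 26.12 + 3.34x → x* = 30.8730.
Gap = |26.6606 − 30.8730| = 4.2124.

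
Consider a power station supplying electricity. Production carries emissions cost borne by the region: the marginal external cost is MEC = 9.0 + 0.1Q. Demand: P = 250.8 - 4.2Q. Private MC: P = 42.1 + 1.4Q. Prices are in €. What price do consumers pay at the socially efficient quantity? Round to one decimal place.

P = €103.7

Social marginal cost = private MC + MEC = 51.1 + 1.5Q.
Set SMC = demand: 51.1 + 1.5Q = 250.8 - 4.2Q → Q* = 35.0351.
Consumer price on the demand curve at Q*: 250.8 − 4.2×35.0351 = 103.6526.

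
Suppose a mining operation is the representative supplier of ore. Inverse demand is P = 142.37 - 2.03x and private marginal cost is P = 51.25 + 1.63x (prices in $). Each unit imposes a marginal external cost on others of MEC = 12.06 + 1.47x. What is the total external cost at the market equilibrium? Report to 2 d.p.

$755.82

Market equilibrium (private): 51.25 + 1.63x = 142.37 - 2.03x → x_m = 24.8962.
Total external cost = ∫₀^{x_m} (12.06 + 1.47x) dx = 12.06×24.8962 + ½×1.47×24.8962² = 755.8164.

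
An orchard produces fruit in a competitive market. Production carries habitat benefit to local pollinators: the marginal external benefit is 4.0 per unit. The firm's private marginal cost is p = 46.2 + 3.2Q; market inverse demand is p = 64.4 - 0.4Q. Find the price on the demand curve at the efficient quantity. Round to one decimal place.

P = 61.9

Social marginal cost = private MC − MEB = 42.2 + 3.2Q.
Set SMC = demand: 42.2 + 3.2Q = 64.4 - 0.4Q → Q* = 6.1667.
Consumer price on the demand curve at Q*: 64.4 − 0.4×6.1667 = 61.9333.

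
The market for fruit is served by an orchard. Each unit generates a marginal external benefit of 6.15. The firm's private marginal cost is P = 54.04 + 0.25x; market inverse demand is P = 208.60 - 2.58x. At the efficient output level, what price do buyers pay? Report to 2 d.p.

P = 62.09

Social marginal cost = private MC − MEB = 47.89 + 0.25x.
Set SMC = demand: 47.89 + 0.25x = 208.60 - 2.58x → x* = 56.7880.
Consumer price on the demand curve at x*: 208.60 − 2.58×56.7880 = 62.0870.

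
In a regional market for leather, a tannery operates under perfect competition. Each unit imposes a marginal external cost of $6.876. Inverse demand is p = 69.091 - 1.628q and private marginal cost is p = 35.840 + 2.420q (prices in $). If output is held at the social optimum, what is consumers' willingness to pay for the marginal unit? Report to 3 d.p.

Social marginal cost = private MC + MEC = 42.716 + 2.420q.
Set SMC = demand: 42.716 + 2.420q = 69.091 - 1.628q → q* = 6.5156.
Consumer price on the demand curve at q*: 69.091 − 1.628×6.5156 = 58.4836.

P = $58.484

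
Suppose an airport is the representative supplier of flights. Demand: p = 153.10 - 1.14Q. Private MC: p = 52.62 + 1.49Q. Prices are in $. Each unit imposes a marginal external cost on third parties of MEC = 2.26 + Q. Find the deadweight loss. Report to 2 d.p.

Market equilibrium (private): 52.62 + 1.49Q = 153.10 - 1.14Q → Q_m = 38.2053.
Social marginal cost = private MC + MEC = 54.88 + 2.49Q.
Set SMC = demand: 54.88 + 2.49Q = 153.10 - 1.14Q → Q* = 27.0579.
Between Q* and Q_m the wedge SMC − demand runs linearly from 0 to MEC(Q_m), so the loss is a triangle.
DWL = ½ × 11.1474 × 40.4653 = 225.5414.

DWL = $225.54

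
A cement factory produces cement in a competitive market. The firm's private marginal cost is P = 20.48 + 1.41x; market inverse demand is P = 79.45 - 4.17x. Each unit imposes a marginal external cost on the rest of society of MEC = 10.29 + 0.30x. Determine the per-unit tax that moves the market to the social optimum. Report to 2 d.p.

tax = 12.77 per unit

Social marginal cost = private MC + MEC = 30.77 + 1.71x.
Set SMC = demand: 30.77 + 1.71x = 79.45 - 4.17x → x* = 8.2789.
The Pigouvian tax equals MEC at x*: 10.29 + 0.30×8.2789 = 12.7737.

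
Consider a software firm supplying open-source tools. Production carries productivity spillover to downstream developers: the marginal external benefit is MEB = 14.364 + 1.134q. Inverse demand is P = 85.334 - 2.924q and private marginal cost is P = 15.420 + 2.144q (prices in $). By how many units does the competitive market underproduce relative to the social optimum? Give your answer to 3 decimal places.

Market equilibrium (private): 15.420 + 2.144q = 85.334 - 2.924q → q_m = 13.7952.
Social marginal cost = private MC − MEB = 1.056 + 1.010q.
Set SMC = demand: 1.056 + 1.010q = 85.334 - 2.924q → q* = 21.4230.
Gap = |13.7952 − 21.4230| = 7.6278.

7.628 units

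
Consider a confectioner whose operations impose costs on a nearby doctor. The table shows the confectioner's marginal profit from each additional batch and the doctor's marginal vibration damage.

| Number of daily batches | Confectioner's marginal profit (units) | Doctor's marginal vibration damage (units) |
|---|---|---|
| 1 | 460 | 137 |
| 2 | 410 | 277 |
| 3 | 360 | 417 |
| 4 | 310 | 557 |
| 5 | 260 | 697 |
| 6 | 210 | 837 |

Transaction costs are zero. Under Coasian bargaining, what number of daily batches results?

Bargaining reaches the level where marginal profit last exceeds marginal vibration damage.
That holds through level 2 (410 ≥ 277) but not at 3 (360 < 417).

2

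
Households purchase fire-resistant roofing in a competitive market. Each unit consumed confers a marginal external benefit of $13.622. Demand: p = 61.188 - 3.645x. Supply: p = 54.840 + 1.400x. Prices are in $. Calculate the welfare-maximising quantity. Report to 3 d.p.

x* = 3.958

Social marginal benefit = demand + MEB = 74.810 - 3.645x.
Set SMB = MC: 74.810 - 3.645x = 54.840 + 1.400x → x* = 3.9584.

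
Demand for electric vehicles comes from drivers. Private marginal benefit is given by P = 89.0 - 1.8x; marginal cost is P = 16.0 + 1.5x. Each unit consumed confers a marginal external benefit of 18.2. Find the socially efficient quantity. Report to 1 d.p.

x* = 27.6

Social marginal benefit = demand + MEB = 107.2 - 1.8x.
Set SMB = MC: 107.2 - 1.8x = 16.0 + 1.5x → x* = 27.6364.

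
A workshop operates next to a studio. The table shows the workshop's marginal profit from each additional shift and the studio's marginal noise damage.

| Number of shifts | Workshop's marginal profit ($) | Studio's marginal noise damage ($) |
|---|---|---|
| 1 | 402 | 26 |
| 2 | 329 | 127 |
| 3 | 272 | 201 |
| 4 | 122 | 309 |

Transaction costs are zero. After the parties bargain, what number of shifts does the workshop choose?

Bargaining reaches the level where marginal profit last exceeds marginal noise damage.
That holds through level 3 (272 ≥ 201) but not at 4 (122 < 309).

3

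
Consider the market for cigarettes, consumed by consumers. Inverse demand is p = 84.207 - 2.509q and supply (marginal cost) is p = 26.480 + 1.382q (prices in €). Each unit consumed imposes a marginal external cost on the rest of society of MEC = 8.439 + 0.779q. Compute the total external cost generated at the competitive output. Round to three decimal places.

Market equilibrium (private): 26.480 + 1.382q = 84.207 - 2.509q → q_m = 14.8360.
Total external cost = ∫₀^{q_m} (8.439 + 0.779q) dq = 8.439×14.8360 + ½×0.779×14.8360² = 210.9326.

€210.933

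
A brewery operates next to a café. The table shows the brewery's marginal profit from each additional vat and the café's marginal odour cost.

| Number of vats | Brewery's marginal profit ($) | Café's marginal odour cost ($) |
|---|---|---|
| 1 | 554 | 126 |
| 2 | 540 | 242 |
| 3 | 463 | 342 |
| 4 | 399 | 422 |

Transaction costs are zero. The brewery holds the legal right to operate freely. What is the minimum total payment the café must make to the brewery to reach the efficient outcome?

$399

Left alone the brewery would choose level 4 (marginal profit stays positive).
Efficient level: k* = 3 (marginal profit ≥ marginal odour cost through 3).
The café must at least cover the brewery's forgone profit from cutting 4→3: 399 = 399.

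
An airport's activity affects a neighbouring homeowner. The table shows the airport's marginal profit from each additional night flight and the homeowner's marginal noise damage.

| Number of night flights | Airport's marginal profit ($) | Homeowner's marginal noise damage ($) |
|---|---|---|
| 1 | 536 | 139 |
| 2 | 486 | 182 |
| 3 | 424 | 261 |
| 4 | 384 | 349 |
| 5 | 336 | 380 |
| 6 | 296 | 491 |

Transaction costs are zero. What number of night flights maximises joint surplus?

4

Bargaining reaches the level where marginal profit last exceeds marginal noise damage.
That holds through level 4 (384 ≥ 349) but not at 5 (336 < 380).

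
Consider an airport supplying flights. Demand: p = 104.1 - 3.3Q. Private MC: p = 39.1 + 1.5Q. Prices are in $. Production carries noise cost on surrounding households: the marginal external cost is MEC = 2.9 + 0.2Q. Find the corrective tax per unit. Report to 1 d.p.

Social marginal cost = private MC + MEC = 42.0 + 1.7Q.
Set SMC = demand: 42.0 + 1.7Q = 104.1 - 3.3Q → Q* = 12.4200.
The Pigouvian tax equals MEC at Q*: 2.9 + 0.2×12.4200 = 5.3840.

tax = $5.4 per unit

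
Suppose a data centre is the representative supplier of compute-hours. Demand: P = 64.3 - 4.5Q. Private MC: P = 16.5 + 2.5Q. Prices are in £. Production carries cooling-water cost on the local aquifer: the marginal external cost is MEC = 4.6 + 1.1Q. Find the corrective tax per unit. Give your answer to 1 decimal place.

Social marginal cost = private MC + MEC = 21.1 + 3.6Q.
Set SMC = demand: 21.1 + 3.6Q = 64.3 - 4.5Q → Q* = 5.3333.
The Pigouvian tax equals MEC at Q*: 4.6 + 1.1×5.3333 = 10.4666.

tax = £10.5 per unit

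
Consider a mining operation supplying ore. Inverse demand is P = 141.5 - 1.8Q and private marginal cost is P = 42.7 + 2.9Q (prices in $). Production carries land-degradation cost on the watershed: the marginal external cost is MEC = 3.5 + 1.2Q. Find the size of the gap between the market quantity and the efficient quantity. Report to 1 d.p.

4.9 units

Market equilibrium (private): 42.7 + 2.9Q = 141.5 - 1.8Q → Q_m = 21.0213.
Social marginal cost = private MC + MEC = 46.2 + 4.1Q.
Set SMC = demand: 46.2 + 4.1Q = 141.5 - 1.8Q → Q* = 16.1525.
Gap = |21.0213 − 16.1525| = 4.8688.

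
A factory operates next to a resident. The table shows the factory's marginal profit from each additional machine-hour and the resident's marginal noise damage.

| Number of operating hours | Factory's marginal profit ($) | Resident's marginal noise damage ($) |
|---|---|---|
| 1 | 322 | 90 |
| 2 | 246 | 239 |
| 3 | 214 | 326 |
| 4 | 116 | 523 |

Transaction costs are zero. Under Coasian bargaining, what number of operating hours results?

2

Bargaining reaches the level where marginal profit last exceeds marginal noise damage.
That holds through level 2 (246 ≥ 239) but not at 3 (214 < 326).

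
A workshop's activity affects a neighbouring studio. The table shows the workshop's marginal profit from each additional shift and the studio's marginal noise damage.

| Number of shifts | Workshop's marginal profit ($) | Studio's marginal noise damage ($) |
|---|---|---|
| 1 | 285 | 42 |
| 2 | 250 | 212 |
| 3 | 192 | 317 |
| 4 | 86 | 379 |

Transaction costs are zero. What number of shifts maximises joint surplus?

2

Bargaining reaches the level where marginal profit last exceeds marginal noise damage.
That holds through level 2 (250 ≥ 212) but not at 3 (192 < 317).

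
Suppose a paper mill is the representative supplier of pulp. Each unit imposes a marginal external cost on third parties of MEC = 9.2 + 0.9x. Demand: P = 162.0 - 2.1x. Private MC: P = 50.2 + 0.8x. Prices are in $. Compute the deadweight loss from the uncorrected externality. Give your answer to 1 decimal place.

Market equilibrium (private): 50.2 + 0.8x = 162.0 - 2.1x → x_m = 38.5517.
Social marginal cost = private MC + MEC = 59.4 + 1.7x.
Set SMC = demand: 59.4 + 1.7x = 162.0 - 2.1x → x* = 27.0000.
The welfare-loss triangle has base |x_m − x*| and height MEC(x_m) (the vertical gap between SMC and demand is zero at x* and MEC at x_m).
DWL = ½ × 11.5517 × 43.8966 = 253.5402.

DWL = $253.5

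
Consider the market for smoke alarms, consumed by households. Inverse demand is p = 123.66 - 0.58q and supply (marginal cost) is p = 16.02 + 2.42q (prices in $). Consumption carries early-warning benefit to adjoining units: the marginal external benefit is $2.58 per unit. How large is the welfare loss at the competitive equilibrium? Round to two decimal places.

Market equilibrium (private): 16.02 + 2.42q = 123.66 - 0.58q → q_m = 35.8800.
Social marginal benefit = demand + MEB = 126.24 - 0.58q.
Set SMB = MC: 126.24 - 0.58q = 16.02 + 2.42q → q* = 36.7400.
Between q* and q_m the wedge SMB − MC runs linearly from 0 to MEB(q_m), so the loss is a triangle.
DWL = ½ × 0.8600 × 2.5800 = 1.1094.

DWL = $1.11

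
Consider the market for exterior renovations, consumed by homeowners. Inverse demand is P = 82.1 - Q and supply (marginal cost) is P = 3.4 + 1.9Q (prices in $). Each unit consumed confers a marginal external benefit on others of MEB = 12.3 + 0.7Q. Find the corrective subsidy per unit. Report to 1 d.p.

Social marginal benefit = demand + MEB = 94.4 - 0.3Q.
Set SMB = MC: 94.4 - 0.3Q = 3.4 + 1.9Q → Q* = 41.3636.
The Pigouvian subsidy equals MEB at Q*: 12.3 + 0.7×41.3636 = 41.2545.

subsidy = $41.3 per unit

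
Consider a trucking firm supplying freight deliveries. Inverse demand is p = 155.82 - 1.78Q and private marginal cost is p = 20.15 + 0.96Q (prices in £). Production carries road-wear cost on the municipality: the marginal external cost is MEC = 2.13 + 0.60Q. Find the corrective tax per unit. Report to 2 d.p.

Social marginal cost = private MC + MEC = 22.28 + 1.56Q.
Set SMC = demand: 22.28 + 1.56Q = 155.82 - 1.78Q → Q* = 39.9820.
The Pigouvian tax equals MEC at Q*: 2.13 + 0.60×39.9820 = 26.1192.

tax = £26.12 per unit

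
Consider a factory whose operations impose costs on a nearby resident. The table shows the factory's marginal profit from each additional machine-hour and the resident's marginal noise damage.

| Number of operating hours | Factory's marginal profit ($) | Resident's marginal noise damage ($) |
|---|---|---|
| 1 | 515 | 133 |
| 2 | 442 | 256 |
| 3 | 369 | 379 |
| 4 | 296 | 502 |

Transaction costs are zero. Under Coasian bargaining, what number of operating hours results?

2

Bargaining reaches the level where marginal profit last exceeds marginal noise damage.
That holds through level 2 (442 ≥ 256) but not at 3 (369 < 379).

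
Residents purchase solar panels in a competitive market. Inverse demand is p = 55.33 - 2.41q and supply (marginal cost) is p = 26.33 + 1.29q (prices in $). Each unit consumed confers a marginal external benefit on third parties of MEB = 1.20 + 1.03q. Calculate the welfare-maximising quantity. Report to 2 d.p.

Social marginal benefit = demand + MEB = 56.53 - 1.38q.
Set SMB = MC: 56.53 - 1.38q = 26.33 + 1.29q → q* = 11.3109.

q* = 11.31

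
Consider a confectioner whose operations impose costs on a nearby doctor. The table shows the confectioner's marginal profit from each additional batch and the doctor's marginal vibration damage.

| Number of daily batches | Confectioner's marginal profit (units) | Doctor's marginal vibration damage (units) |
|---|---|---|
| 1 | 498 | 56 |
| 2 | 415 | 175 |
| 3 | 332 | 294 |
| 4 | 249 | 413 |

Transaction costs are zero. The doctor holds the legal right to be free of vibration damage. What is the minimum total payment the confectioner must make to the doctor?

Efficient level: marginal profit ≥ marginal vibration damage through level 3, so k* = 3.
With the doctor holding the right, the confectioner must at least compensate total damage at k*: 56 + 175 + 294 = 525.

525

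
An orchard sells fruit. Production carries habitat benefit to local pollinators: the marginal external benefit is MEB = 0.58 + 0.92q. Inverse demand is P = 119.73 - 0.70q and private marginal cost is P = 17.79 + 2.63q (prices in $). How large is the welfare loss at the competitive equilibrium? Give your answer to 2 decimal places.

Market equilibrium (private): 17.79 + 2.63q = 119.73 - 0.70q → q_m = 30.6126.
Social marginal cost = private MC − MEB = 17.21 + 1.71q.
Set SMC = demand: 17.21 + 1.71q = 119.73 - 0.70q → q* = 42.5394.
The loss is the area between SMC and demand from q* to q_m; with linear curves that's a triangle of height MEB(q_m).
DWL = ½ × 11.9268 × 28.7436 = 171.4096.

DWL = $171.41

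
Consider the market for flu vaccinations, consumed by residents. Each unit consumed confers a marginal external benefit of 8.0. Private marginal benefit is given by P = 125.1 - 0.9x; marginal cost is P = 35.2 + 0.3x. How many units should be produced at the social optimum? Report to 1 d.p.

x* = 81.6

Social marginal benefit = demand + MEB = 133.1 - 0.9x.
Set SMB = MC: 133.1 - 0.9x = 35.2 + 0.3x → x* = 81.5833.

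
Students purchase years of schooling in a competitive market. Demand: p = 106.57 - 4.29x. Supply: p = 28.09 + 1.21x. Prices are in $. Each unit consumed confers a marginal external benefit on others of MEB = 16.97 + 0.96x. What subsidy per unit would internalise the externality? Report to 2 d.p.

subsidy = $37.15 per unit

Social marginal benefit = demand + MEB = 123.54 - 3.33x.
Set SMB = MC: 123.54 - 3.33x = 28.09 + 1.21x → x* = 21.0242.
The Pigouvian subsidy equals MEB at x*: 16.97 + 0.96×21.0242 = 37.1532.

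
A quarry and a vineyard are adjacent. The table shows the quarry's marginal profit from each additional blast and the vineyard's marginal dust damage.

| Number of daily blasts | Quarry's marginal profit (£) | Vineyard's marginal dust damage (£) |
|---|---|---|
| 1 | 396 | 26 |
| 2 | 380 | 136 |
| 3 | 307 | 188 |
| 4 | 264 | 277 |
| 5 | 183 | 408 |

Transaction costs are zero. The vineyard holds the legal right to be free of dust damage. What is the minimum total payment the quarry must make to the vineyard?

Efficient level: marginal profit ≥ marginal dust damage through level 3, so k* = 3.
With the vineyard holding the right, the quarry must at least compensate total damage at k*: 26 + 136 + 188 = 350.

£350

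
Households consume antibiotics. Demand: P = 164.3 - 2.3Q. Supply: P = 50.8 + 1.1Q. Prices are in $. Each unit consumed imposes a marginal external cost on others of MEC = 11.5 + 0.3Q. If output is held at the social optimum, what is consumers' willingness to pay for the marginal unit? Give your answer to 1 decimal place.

P = $100.9

Social marginal benefit = demand − MEC = 152.8 - 2.6Q.
Set SMB = MC: 152.8 - 2.6Q = 50.8 + 1.1Q → Q* = 27.5676.
Consumer price on the demand curve at Q*: 164.3 − 2.3×27.5676 = 100.8945.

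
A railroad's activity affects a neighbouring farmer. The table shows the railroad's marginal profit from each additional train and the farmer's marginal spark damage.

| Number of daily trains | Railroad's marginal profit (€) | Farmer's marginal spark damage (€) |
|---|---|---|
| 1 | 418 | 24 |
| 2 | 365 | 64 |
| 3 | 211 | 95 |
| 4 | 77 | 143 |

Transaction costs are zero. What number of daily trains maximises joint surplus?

3

Bargaining reaches the level where marginal profit last exceeds marginal spark damage.
That holds through level 3 (211 ≥ 95) but not at 4 (77 < 143).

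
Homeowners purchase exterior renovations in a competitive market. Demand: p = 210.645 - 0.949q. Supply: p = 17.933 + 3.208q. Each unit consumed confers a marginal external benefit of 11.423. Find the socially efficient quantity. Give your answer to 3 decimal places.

q* = 49.106

Social marginal benefit = demand + MEB = 222.068 - 0.949q.
Set SMB = MC: 222.068 - 0.949q = 17.933 + 3.208q → q* = 49.1063.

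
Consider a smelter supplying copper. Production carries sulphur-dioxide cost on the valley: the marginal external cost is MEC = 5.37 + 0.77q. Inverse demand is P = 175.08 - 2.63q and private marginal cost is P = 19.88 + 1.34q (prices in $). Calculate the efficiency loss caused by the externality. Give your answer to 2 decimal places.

DWL = $132.73

Market equilibrium (private): 19.88 + 1.34q = 175.08 - 2.63q → q_m = 39.0932.
Social marginal cost = private MC + MEC = 25.25 + 2.11q.
Set SMC = demand: 25.25 + 2.11q = 175.08 - 2.63q → q* = 31.6097.
Between q* and q_m the wedge SMC − demand runs linearly from 0 to MEC(q_m), so the loss is a triangle.
DWL = ½ × 7.4835 × 35.4718 = 132.7266.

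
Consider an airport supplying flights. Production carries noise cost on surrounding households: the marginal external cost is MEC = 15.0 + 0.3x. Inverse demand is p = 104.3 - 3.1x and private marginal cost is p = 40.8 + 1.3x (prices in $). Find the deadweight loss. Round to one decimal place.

DWL = $39.7

Market equilibrium (private): 40.8 + 1.3x = 104.3 - 3.1x → x_m = 14.4318.
Social marginal cost = private MC + MEC = 55.8 + 1.6x.
Set SMC = demand: 55.8 + 1.6x = 104.3 - 3.1x → x* = 10.3191.
Between x* and x_m the wedge SMC − demand runs linearly from 0 to MEC(x_m), so the loss is a triangle.
DWL = ½ × 4.1127 × 19.3295 = 39.7482.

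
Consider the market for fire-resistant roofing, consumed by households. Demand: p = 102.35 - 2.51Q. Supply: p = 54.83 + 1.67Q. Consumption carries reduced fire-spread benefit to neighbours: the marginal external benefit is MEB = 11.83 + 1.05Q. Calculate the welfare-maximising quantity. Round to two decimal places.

Q* = 18.96

Social marginal benefit = demand + MEB = 114.18 - 1.46Q.
Set SMB = MC: 114.18 - 1.46Q = 54.83 + 1.67Q → Q* = 18.9617.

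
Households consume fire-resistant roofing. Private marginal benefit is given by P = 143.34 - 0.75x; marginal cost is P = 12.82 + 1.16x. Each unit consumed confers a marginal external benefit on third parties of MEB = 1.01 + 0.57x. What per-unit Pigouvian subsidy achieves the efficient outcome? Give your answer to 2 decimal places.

subsidy = 56.96 per unit

Social marginal benefit = demand + MEB = 144.35 - 0.18x.
Set SMB = MC: 144.35 - 0.18x = 12.82 + 1.16x → x* = 98.1567.
The Pigouvian subsidy equals MEB at x*: 1.01 + 0.57×98.1567 = 56.9593.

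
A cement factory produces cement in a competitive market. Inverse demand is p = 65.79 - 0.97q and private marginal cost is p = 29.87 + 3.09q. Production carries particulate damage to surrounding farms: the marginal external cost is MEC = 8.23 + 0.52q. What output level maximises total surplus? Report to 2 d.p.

Social marginal cost = private MC + MEC = 38.10 + 3.61q.
Set SMC = demand: 38.10 + 3.61q = 65.79 - 0.97q → q* = 6.0459.

q* = 6.05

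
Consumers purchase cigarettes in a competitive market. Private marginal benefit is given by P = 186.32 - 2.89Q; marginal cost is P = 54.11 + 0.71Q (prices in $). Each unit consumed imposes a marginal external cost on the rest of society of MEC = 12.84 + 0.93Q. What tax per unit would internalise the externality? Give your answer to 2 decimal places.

Social marginal benefit = demand − MEC = 173.48 - 3.82Q.
Set SMB = MC: 173.48 - 3.82Q = 54.11 + 0.71Q → Q* = 26.3510.
The Pigouvian tax equals MEC at Q*: 12.84 + 0.93×26.3510 = 37.3464.

tax = $37.35 per unit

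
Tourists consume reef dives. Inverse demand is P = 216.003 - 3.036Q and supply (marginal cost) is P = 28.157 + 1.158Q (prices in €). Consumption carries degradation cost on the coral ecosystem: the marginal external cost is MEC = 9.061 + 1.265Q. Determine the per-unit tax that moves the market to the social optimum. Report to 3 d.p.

Social marginal benefit = demand − MEC = 206.942 - 4.301Q.
Set SMB = MC: 206.942 - 4.301Q = 28.157 + 1.158Q → Q* = 32.7505.
The Pigouvian tax equals MEC at Q*: 9.061 + 1.265×32.7505 = 50.4904.

tax = €50.490 per unit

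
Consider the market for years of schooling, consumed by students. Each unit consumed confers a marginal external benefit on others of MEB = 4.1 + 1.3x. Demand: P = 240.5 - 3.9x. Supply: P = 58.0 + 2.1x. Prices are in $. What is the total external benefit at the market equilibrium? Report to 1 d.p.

Market equilibrium (private): 58.0 + 2.1x = 240.5 - 3.9x → x_m = 30.4167.
Total external benefit = ∫₀^{x_m} (4.1 + 1.3x) dx = 4.1×30.4167 + ½×1.3×30.4167² = 726.0726.

$726.1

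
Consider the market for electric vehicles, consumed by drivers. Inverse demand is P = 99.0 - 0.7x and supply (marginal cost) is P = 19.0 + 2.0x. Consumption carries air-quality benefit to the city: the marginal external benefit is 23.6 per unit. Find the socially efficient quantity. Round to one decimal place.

x* = 38.4

Social marginal benefit = demand + MEB = 122.6 - 0.7x.
Set SMB = MC: 122.6 - 0.7x = 19.0 + 2.0x → x* = 38.3704.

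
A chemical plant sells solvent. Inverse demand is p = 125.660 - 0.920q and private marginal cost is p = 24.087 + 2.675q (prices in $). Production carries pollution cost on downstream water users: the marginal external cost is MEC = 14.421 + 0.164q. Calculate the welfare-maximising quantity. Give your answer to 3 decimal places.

q* = 23.185

Social marginal cost = private MC + MEC = 38.508 + 2.839q.
Set SMC = demand: 38.508 + 2.839q = 125.660 - 0.920q → q* = 23.1849.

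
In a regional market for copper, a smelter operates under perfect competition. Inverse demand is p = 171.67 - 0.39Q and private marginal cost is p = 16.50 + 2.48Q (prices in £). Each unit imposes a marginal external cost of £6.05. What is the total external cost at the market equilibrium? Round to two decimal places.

Market equilibrium (private): 16.50 + 2.48Q = 171.67 - 0.39Q → Q_m = 54.0662.
Total external cost = MEC × Q_m = 6.05 × 54.0662 = 327.1005.

£327.10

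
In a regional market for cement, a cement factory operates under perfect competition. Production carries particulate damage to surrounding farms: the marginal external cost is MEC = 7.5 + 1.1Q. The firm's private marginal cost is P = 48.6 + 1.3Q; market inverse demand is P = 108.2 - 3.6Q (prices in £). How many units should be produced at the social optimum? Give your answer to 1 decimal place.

Social marginal cost = private MC + MEC = 56.1 + 2.4Q.
Set SMC = demand: 56.1 + 2.4Q = 108.2 - 3.6Q → Q* = 8.6833.

Q* = 8.7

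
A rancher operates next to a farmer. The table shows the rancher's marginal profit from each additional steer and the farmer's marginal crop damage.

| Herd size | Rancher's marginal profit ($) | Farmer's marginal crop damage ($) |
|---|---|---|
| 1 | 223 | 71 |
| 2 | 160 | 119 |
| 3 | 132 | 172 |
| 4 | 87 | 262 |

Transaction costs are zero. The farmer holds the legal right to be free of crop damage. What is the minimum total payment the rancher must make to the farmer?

Efficient level: marginal profit ≥ marginal crop damage through level 2, so k* = 2.
With the farmer holding the right, the rancher must at least compensate total damage at k*: 71 + 119 = 190.

$190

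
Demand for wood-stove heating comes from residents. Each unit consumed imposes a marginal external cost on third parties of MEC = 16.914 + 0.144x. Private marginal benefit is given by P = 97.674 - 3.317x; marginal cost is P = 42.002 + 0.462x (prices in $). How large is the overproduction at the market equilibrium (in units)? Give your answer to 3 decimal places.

4.852 units

Market equilibrium (private): 42.002 + 0.462x = 97.674 - 3.317x → x_m = 14.7319.
Social marginal benefit = demand − MEC = 80.760 - 3.461x.
Set SMB = MC: 80.760 - 3.461x = 42.002 + 0.462x → x* = 9.8797.
Gap = |14.7319 − 9.8797| = 4.8522.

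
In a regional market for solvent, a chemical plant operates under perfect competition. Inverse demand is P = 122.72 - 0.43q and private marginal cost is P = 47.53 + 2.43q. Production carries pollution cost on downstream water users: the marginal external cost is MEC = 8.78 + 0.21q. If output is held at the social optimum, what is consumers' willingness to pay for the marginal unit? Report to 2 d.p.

Social marginal cost = private MC + MEC = 56.31 + 2.64q.
Set SMC = demand: 56.31 + 2.64q = 122.72 - 0.43q → q* = 21.6319.
Consumer price on the demand curve at q*: 122.72 − 0.43×21.6319 = 113.4183.

P = 113.42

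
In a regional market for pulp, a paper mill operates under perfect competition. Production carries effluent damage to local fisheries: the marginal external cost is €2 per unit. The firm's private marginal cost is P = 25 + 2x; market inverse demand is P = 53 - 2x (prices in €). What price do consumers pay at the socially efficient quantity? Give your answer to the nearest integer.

P = €40

Social marginal cost = private MC + MEC = 27 + 2x.
Set SMC = demand: 27 + 2x = 53 - 2x → x* = 6.5000.
Consumer price on the demand curve at x*: 53 − 2×6.5000 = 40.0000.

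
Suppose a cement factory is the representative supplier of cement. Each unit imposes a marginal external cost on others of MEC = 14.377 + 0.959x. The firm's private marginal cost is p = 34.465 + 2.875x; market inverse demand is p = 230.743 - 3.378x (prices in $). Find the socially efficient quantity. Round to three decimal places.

Social marginal cost = private MC + MEC = 48.842 + 3.834x.
Set SMC = demand: 48.842 + 3.834x = 230.743 - 3.378x → x* = 25.2220.

x* = 25.222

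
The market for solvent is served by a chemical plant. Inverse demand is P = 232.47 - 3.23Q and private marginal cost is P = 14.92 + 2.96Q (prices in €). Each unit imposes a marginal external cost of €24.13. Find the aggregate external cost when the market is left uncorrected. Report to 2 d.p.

€848.06

Market equilibrium (private): 14.92 + 2.96Q = 232.47 - 3.23Q → Q_m = 35.1454.
Total external cost = MEC × Q_m = 24.13 × 35.1454 = 848.0585.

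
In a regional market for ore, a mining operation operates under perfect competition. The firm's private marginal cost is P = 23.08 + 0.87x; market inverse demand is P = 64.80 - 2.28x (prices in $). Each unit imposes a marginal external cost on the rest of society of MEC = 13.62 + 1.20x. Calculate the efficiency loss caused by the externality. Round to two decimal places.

Market equilibrium (private): 23.08 + 0.87x = 64.80 - 2.28x → x_m = 13.2444.
Social marginal cost = private MC + MEC = 36.70 + 2.07x.
Set SMC = demand: 36.70 + 2.07x = 64.80 - 2.28x → x* = 6.4598.
The loss is the area between SMC and demand from x* to x_m; with linear curves that's a triangle of height MEC(x_m).
DWL = ½ × 6.7846 × 29.5133 = 100.1180.

DWL = $100.12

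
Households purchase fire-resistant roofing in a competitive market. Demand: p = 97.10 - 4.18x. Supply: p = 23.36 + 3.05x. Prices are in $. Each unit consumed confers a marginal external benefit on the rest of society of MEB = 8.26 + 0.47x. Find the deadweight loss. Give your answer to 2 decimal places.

DWL = $12.60

Market equilibrium (private): 23.36 + 3.05x = 97.10 - 4.18x → x_m = 10.1992.
Social marginal benefit = demand + MEB = 105.36 - 3.71x.
Set SMB = MC: 105.36 - 3.71x = 23.36 + 3.05x → x* = 12.1302.
The welfare-loss triangle has base |x_m − x*| and height MEB(x_m) (the vertical gap between SMB and MC is zero at x* and MEB at x_m).
DWL = ½ × 1.9310 × 13.0536 = 12.6033.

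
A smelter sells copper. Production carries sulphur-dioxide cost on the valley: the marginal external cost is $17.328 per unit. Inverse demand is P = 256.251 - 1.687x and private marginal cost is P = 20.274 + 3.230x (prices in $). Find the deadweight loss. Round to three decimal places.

Market equilibrium (private): 20.274 + 3.230x = 256.251 - 1.687x → x_m = 47.9921.
Social marginal cost = private MC + MEC = 37.602 + 3.230x.
Set SMC = demand: 37.602 + 3.230x = 256.251 - 1.687x → x* = 44.4680.
The loss is the area between SMC and demand from x* to x_m; with linear curves that's a triangle of height MEC(x_m).
DWL = ½ × 3.5241 × 17.3280 = 30.5328.

DWL = $30.533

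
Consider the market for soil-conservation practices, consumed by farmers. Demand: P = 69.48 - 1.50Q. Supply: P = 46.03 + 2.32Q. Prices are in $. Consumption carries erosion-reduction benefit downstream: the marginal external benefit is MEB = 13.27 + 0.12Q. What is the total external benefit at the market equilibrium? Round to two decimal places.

Market equilibrium (private): 46.03 + 2.32Q = 69.48 - 1.50Q → Q_m = 6.1387.
Total external benefit = ∫₀^{Q_m} (13.27 + 0.12Q) dQ = 13.27×6.1387 + ½×0.12×6.1387² = 83.7216.

$83.72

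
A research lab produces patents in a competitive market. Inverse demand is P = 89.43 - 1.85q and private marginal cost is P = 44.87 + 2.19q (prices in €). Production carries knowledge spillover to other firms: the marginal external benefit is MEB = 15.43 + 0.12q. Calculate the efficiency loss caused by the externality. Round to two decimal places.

Market equilibrium (private): 44.87 + 2.19q = 89.43 - 1.85q → q_m = 11.0297.
Social marginal cost = private MC − MEB = 29.44 + 2.07q.
Set SMC = demand: 29.44 + 2.07q = 89.43 - 1.85q → q* = 15.3036.
The welfare-loss triangle has base |q_m − q*| and height MEB(q_m) (the vertical gap between SMC and demand is zero at q* and MEB at q_m).
DWL = ½ × 4.2739 × 16.7536 = 35.8016.

DWL = €35.80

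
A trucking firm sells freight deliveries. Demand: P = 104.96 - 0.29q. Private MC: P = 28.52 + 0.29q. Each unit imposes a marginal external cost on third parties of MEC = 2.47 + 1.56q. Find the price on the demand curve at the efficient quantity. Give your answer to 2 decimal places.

P = 94.94

Social marginal cost = private MC + MEC = 30.99 + 1.85q.
Set SMC = demand: 30.99 + 1.85q = 104.96 - 0.29q → q* = 34.5654.
Consumer price on the demand curve at q*: 104.96 − 0.29×34.5654 = 94.9360.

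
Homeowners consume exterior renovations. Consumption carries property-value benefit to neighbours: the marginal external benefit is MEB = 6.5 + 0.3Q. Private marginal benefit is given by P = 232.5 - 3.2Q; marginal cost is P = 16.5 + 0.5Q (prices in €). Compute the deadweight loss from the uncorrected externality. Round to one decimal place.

Market equilibrium (private): 16.5 + 0.5Q = 232.5 - 3.2Q → Q_m = 58.3784.
Social marginal benefit = demand + MEB = 239.0 - 2.9Q.
Set SMB = MC: 239.0 - 2.9Q = 16.5 + 0.5Q → Q* = 65.4412.
Between Q* and Q_m the wedge SMB − MC runs linearly from 0 to MEB(Q_m), so the loss is a triangle.
DWL = ½ × 7.0628 × 24.0135 = 84.8013.

DWL = €84.8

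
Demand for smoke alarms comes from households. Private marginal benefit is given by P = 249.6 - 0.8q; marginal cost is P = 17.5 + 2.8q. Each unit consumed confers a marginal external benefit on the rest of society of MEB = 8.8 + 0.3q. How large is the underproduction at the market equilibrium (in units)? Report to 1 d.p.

Market equilibrium (private): 17.5 + 2.8q = 249.6 - 0.8q → q_m = 64.4722.
Social marginal benefit = demand + MEB = 258.4 - 0.5q.
Set SMB = MC: 258.4 - 0.5q = 17.5 + 2.8q → q* = 73.0000.
Gap = |64.4722 − 73.0000| = 8.5278.

8.5 units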